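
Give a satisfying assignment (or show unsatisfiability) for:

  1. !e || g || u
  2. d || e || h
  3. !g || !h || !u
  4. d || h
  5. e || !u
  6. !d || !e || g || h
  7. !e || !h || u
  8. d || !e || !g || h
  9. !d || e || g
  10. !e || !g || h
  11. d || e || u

Set u = True.
  then (e || !u) forces e = True.
Try h = False:
  (d || h) forces d = True.
  (!d || !e || g || h) forces g = True.
  clause (!e || !g || h) is falsified — backtrack.
So h = True.
  then (!g || !h || !u) forces g = False.
Set d = False.
All clauses satisfied.

u = True, h = True, e = True, g = False, d = False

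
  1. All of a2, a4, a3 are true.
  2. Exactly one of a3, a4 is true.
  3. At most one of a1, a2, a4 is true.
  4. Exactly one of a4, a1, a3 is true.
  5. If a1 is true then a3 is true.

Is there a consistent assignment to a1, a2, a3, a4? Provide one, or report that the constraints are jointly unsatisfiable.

Unsatisfiable — no assignment works.

Case a2 = True:
  (1) forces a4 = True.
  Constraint (3) is violated (a2=T, a4=T) — contradiction.
Case a2 = False:
  Constraint (1) is violated (a2=F) — contradiction.
Both cases fail — unsatisfiable.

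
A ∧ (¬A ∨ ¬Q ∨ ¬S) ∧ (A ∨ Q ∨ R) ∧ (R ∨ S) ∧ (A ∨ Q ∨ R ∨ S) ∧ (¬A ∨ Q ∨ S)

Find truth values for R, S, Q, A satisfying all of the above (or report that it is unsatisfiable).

R = False, S = True, Q = False, A = True

Unit clause (A) forces A = True.
Set R = False.
  then (R ∨ S) forces S = True.
  then (¬A ∨ ¬Q ∨ ¬S) forces Q = False.
All clauses satisfied.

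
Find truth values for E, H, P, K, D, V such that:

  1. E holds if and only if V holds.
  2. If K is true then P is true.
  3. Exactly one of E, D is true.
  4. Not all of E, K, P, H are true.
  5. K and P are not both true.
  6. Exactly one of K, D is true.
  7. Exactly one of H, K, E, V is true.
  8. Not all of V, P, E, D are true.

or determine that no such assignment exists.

E=F, H=T, P=F, K=F, D=T, V=F

  (1) E=F, V=F — same ✓
  (2) K=F ⇒ P: vacuous ✓
  (3) {E, D}: 1 true — exactly one ✓
  (4) {E, K, P, H}: 1/4 true — not all ✓
  (5) K=F, P=F — not both ✓
  (6) {K, D}: 1 true — exactly one ✓
  (7) {H, K, E, V}: 1 true — exactly one ✓
  (8) {V, P, E, D}: 1/4 true — not all ✓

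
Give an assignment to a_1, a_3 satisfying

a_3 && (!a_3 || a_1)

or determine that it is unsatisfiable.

a_1=T, a_3=T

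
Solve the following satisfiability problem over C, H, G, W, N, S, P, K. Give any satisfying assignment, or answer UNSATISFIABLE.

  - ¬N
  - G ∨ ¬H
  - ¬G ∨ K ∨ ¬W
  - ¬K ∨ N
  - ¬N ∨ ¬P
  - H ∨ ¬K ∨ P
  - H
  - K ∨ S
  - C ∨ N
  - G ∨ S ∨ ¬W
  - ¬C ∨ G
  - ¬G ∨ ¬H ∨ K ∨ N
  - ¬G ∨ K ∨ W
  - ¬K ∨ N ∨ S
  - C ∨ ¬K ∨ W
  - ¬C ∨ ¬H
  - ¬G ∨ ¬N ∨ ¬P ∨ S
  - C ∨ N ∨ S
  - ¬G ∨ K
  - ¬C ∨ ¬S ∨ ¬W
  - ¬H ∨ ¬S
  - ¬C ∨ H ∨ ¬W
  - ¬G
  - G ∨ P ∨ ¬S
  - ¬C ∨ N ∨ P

Case H = True:
  (¬N) forces N = False.
  (G ∨ ¬H) forces G = True.
  Clause (¬G) is falsified — contradiction.
Case H = False:
  Clause (H) is falsified — contradiction.
Both cases fail, so the formula is unsatisfiable.

The formula is unsatisfiable.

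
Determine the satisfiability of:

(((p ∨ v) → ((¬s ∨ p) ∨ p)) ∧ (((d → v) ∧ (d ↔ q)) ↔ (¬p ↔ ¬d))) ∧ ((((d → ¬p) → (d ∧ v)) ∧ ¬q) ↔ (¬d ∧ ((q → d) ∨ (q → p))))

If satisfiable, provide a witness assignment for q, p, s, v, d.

q = True, p = True, s = True, v = True, d = True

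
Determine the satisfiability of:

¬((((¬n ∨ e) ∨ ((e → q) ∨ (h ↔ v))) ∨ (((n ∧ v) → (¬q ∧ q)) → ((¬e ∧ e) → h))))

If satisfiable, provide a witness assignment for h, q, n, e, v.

Unsatisfiable — no assignment works.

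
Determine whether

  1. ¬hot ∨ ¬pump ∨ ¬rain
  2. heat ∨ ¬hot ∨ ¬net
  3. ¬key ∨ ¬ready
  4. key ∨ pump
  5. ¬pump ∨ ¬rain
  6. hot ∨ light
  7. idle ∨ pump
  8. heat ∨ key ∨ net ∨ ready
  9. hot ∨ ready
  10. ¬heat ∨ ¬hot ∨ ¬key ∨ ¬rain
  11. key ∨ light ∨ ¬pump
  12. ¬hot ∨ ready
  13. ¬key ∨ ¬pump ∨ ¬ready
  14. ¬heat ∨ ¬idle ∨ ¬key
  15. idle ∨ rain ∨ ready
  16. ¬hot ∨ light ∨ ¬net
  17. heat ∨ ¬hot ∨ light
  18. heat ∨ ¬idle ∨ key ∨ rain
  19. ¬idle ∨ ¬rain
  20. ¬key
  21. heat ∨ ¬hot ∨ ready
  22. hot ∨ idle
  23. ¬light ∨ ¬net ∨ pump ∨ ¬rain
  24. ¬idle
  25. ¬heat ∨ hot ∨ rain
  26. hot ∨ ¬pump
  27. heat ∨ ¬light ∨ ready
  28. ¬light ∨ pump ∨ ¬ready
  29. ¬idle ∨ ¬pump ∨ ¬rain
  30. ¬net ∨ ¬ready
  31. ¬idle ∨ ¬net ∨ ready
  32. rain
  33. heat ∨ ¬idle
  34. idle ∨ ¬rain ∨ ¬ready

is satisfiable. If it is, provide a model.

No satisfying assignment exists.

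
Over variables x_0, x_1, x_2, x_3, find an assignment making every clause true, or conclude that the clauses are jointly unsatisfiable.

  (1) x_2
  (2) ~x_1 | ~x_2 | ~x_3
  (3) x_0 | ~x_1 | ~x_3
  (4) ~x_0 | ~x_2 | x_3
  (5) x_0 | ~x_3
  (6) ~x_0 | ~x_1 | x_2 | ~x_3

x_0=F, x_1=F, x_2=T, x_3=F

Unit clause (x_2) forces x_2 = True.
Set x_0 = False.
  then (x_0 | ~x_3) forces x_3 = False.
Set x_1 = False.
Check each clause:
  (x_2): x_2 holds.
  (~x_1 | ~x_2 | ~x_3): ~x_1 holds.
  (x_0 | ~x_1 | ~x_3): ~x_1 holds.
  (~x_0 | ~x_2 | x_3): ~x_0 holds.
  (x_0 | ~x_3): ~x_3 holds.
  (~x_0 | ~x_1 | x_2 | ~x_3): ~x_0 holds.
All clauses satisfied.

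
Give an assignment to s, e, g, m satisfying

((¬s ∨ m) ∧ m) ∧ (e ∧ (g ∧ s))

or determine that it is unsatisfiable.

s=T; e=T; g=T; m=T

  (¬s ∨ m) ∧ m = True
    ¬s ∨ m = True
      ¬s = False
  e ∧ (g ∧ s) = True
    g ∧ s = True
Both conjuncts True, so the formula holds.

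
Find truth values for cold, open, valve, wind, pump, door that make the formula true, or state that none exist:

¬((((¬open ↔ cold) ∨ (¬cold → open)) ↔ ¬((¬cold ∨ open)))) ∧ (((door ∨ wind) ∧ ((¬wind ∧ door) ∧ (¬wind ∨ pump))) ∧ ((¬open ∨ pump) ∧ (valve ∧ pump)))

cold: True; open: True; valve: True; wind: False; pump: True; door: True

  ¬((((¬open ↔ cold) ∨ (¬cold → open)) ↔ ¬((¬cold ∨ open)))) = True
    ((¬open ↔ cold) ∨ (¬cold → open)) ↔ ¬((¬cold ∨ open)) = False
      (¬open ↔ cold) ∨ (¬cold → open) = True
        ¬open ↔ cold = False
          ¬open = False
        ¬cold → open = True
          ¬cold = False
      ¬((¬cold ∨ open)) = False
        ¬cold ∨ open = True
          ¬cold = False
  ((door ∨ wind) ∧ ((¬wind ∧ door) ∧ (¬wind ∨ pump))) ∧ ((¬open ∨ pump) ∧ (valve ∧ pump)) = True
    (door ∨ wind) ∧ ((¬wind ∧ door) ∧ (¬wind ∨ pump)) = True
      door ∨ wind = True
      (¬wind ∧ door) ∧ (¬wind ∨ pump) = True
        ¬wind ∧ door = True
          ¬wind = True
        ¬wind ∨ pump = True
          ¬wind = True
    (¬open ∨ pump) ∧ (valve ∧ pump) = True
      ¬open ∨ pump = True
        ¬open = False
      valve ∧ pump = True
Both conjuncts True, so the formula holds.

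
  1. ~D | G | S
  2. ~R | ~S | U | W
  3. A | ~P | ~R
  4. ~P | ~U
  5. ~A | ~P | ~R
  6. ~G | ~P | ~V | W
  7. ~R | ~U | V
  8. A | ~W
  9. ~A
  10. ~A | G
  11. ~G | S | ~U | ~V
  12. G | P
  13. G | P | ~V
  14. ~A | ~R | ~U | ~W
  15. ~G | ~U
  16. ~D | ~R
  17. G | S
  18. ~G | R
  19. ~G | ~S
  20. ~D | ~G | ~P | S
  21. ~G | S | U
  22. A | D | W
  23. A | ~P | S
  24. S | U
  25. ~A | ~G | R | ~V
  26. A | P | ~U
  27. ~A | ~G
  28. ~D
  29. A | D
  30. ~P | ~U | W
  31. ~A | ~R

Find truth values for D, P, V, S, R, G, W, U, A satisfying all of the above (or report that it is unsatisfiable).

No satisfying assignment exists.

Case D = True:
  Clause (~D) is falsified — contradiction.
Case D = False:
  (~A) forces A = False.
  Clause (A | D) is falsified — contradiction.
Both cases fail, so the formula is unsatisfiable.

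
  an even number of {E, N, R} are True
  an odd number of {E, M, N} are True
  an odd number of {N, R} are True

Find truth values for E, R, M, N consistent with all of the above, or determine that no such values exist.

E=T; R=T; M=F; N=F

{E, N, R}: 2 true → even ✓
{E, M, N}: 1 true → odd ✓
{N, R}: 1 true → odd ✓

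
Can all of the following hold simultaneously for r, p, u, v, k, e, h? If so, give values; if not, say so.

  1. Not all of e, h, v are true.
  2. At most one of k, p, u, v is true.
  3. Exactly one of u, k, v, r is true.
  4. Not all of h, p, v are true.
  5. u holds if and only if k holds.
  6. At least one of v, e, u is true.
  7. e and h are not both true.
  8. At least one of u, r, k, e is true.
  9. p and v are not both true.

r = True, p = False, u = False, v = False, k = False, e = True, h = False

  (1) {e, h, v}: 1/3 true — not all ✓
  (2) {k, p, u, v}: 0 true — at most one ✓
  (3) {u, k, v, r}: 1 true — exactly one ✓
  (4) {h, p, v}: 0/3 true — not all ✓
  (5) u=F, k=F — same ✓
  (6) {v, e, u}: 1 true — at least one ✓
  (7) e=T, h=F — not both ✓
  (8) {u, r, k, e}: 2 true — at least one ✓
  (9) p=F, v=F — not both ✓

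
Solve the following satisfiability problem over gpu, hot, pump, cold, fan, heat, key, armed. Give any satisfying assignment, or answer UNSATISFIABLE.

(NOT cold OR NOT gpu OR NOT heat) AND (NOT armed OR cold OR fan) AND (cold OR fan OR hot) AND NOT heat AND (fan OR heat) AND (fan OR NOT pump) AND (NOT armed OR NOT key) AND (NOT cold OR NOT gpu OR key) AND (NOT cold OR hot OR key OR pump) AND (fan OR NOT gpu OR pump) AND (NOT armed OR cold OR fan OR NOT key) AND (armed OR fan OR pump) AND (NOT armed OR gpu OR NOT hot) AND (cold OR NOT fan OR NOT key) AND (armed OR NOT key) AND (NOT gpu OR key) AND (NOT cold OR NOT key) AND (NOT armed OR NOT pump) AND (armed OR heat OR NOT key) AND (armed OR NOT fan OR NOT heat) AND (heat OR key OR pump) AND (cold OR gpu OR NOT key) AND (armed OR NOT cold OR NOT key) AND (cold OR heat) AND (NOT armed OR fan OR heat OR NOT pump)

Unit clause (NOT heat) forces heat = False.
In (fan OR heat) only fan is left, so fan = True.
In (cold OR heat) only cold is left, so cold = True.
In (NOT cold OR NOT key) only NOT key is left, so key = False.
In (heat OR key OR pump) only pump is left, so pump = True.
In (NOT cold OR NOT gpu OR key) only NOT gpu is left, so gpu = False.
In (NOT armed OR NOT pump) only NOT armed is left, so armed = False.
Set hot = True.
All clauses satisfied.

gpu: False; hot: True; pump: True; cold: True; fan: True; heat: False; key: False; armed: False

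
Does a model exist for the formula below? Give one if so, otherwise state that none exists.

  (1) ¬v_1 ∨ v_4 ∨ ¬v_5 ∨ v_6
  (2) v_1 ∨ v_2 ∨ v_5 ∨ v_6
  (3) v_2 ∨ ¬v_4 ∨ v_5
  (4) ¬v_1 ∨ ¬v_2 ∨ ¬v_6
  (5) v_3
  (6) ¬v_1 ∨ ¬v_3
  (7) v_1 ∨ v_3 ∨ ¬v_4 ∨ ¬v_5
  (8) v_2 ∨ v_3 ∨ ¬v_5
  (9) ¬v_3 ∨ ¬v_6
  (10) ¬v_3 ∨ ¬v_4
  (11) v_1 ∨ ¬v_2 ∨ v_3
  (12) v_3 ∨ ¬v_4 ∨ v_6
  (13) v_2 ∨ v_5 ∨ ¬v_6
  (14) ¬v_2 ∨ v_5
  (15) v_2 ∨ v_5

v_1: False, v_2: True, v_3: True, v_4: False, v_5: True, v_6: False

Unit clause (v_3) forces v_3 = True.
In (¬v_1 ∨ ¬v_3) only ¬v_1 is left, so v_1 = False.
In (¬v_3 ∨ ¬v_6) only ¬v_6 is left, so v_6 = False.
In (¬v_3 ∨ ¬v_4) only ¬v_4 is left, so v_4 = False.
Set v_2 = True.
  then (¬v_2 ∨ v_5) forces v_5 = True.
All clauses satisfied.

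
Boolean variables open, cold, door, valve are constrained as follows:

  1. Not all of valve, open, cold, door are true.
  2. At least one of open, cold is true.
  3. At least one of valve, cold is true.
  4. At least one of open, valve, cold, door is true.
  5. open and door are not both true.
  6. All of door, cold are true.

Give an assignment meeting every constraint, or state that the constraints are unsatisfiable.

open = False; cold = True; door = True; valve = False

  (1) {valve, open, cold, door}: 2/4 true — not all ✓
  (2) {open, cold}: 1 true — at least one ✓
  (3) {valve, cold}: 1 true — at least one ✓
  (4) {open, valve, cold, door}: 2 true — at least one ✓
  (5) open=F, door=T — not both ✓
  (6) {door, cold}: all 2 true ✓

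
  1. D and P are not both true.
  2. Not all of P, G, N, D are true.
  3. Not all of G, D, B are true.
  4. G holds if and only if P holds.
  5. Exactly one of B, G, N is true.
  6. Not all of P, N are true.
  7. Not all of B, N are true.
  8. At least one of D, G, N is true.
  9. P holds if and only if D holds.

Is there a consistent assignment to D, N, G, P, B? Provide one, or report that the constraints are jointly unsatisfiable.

D = False, N = True, G = False, P = False, B = False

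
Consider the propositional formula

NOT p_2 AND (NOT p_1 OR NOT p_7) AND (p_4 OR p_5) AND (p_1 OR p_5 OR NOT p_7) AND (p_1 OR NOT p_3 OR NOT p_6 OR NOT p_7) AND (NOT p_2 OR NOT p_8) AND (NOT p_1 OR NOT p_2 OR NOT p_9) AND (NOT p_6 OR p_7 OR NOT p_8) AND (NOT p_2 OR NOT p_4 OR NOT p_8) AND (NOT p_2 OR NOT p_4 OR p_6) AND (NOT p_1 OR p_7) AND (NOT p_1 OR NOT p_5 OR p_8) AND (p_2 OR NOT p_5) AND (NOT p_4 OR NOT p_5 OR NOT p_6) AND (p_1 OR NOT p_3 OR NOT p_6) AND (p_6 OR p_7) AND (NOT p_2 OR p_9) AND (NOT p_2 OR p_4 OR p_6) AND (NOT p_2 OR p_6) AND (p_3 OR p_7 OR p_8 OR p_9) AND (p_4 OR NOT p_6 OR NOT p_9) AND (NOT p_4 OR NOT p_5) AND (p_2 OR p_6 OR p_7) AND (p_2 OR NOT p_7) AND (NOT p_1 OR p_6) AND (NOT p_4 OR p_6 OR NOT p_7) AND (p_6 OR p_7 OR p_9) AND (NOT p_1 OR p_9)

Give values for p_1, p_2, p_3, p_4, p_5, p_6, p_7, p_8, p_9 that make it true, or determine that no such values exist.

Unit clause (NOT p_2) forces p_2 = False.
In (p_2 OR NOT p_5) only NOT p_5 is left, so p_5 = False.
In (p_2 OR NOT p_7) only NOT p_7 is left, so p_7 = False.
In (p_4 OR p_5) only p_4 is left, so p_4 = True.
In (NOT p_1 OR p_7) only NOT p_1 is left, so p_1 = False.
In (p_6 OR p_7) only p_6 is left, so p_6 = True.
In (NOT p_6 OR p_7 OR NOT p_8) only NOT p_8 is left, so p_8 = False.
In (p_1 OR NOT p_3 OR NOT p_6) only NOT p_3 is left, so p_3 = False.
In (p_3 OR p_7 OR p_8 OR p_9) only p_9 is left, so p_9 = True.
All clauses satisfied.

p_1 = False, p_2 = False, p_3 = False, p_4 = True, p_5 = False, p_6 = True, p_7 = False, p_8 = False, p_9 = True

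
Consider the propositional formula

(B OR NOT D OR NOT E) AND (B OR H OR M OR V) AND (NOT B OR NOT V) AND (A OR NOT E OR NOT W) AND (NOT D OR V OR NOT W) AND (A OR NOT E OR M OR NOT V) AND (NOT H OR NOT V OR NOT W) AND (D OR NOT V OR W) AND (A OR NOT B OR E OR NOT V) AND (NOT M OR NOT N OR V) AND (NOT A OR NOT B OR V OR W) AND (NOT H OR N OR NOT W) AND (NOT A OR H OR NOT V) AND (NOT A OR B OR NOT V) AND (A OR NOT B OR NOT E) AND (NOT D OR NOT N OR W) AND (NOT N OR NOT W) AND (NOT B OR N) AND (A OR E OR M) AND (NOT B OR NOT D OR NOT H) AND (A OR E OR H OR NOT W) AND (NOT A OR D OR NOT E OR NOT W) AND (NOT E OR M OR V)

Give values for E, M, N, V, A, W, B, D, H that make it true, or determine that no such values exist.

E=F, M=T, N=F, V=F, A=T, W=F, B=F, D=F, H=T

Set E = False.
Set M = True.
Set N = False.
  then (NOT B OR N) forces B = False.
Set V = False.
Set A = True.
Set W = False.
Set D = False.
Set H = True.
All clauses satisfied.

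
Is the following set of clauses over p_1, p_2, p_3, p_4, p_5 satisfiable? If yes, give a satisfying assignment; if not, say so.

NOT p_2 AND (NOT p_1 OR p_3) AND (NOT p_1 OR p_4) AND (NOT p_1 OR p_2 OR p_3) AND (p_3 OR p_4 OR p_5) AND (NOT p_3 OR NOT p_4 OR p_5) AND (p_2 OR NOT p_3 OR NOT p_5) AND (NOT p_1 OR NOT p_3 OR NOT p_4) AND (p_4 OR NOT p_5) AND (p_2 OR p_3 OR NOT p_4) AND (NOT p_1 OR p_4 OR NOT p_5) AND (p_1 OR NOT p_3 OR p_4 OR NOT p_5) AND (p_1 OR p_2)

Case p_2 = True:
  Clause (NOT p_2) is falsified — contradiction.
Case p_2 = False:
  (p_1 OR p_2) forces p_1 = True.
  (NOT p_1 OR p_3) forces p_3 = True.
  (NOT p_1 OR p_4) forces p_4 = True.
  Clause (NOT p_1 OR NOT p_3 OR NOT p_4) is falsified — contradiction.
Both cases fail, so the formula is unsatisfiable.

Unsatisfiable — no assignment works.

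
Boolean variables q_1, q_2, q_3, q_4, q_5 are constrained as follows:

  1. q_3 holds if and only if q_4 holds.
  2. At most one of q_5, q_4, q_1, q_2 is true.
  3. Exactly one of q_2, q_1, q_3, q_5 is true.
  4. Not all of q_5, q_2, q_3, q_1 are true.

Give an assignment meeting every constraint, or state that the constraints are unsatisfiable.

q_1 = False, q_2 = False, q_3 = False, q_4 = False, q_5 = True

  (1) q_3=F, q_4=F — same ✓
  (2) {q_5, q_4, q_1, q_2}: 1 true — at most one ✓
  (3) {q_2, q_1, q_3, q_5}: 1 true — exactly one ✓
  (4) {q_5, q_2, q_3, q_1}: 1/4 true — not all ✓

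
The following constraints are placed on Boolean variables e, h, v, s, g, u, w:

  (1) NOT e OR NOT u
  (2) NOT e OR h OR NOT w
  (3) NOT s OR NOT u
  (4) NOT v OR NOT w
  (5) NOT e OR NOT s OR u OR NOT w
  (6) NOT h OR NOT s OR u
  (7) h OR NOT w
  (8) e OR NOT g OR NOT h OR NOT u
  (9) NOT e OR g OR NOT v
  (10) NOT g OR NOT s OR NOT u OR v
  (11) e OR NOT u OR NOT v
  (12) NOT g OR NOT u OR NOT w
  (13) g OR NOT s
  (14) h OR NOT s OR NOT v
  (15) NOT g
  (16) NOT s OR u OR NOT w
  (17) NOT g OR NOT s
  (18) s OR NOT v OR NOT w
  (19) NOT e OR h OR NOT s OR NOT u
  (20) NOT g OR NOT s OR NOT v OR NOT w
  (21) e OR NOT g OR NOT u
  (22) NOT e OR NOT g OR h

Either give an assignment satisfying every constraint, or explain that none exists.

Unit clause (NOT g) forces g = False.
In (g OR NOT s) only NOT s is left, so s = False.
Set e = True.
  then (NOT e OR NOT u) forces u = False.
  then (NOT e OR g OR NOT v) forces v = False.
Set h = True.
Set w = True.
All clauses satisfied.

e = True, h = True, v = False, s = False, g = False, u = False, w = True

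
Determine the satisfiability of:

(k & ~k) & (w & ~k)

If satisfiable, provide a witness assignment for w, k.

Unsatisfiable — no assignment works.

Case k = True: the conjunct ~k is False.
Case k = False: the conjunct k is False.
Both cases fail — unsatisfiable.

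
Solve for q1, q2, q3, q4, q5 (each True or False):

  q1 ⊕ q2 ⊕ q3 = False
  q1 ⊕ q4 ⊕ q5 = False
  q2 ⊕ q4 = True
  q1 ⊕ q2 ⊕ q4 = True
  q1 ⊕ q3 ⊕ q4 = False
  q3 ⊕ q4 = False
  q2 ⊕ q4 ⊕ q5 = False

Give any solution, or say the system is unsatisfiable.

The formula is unsatisfiable.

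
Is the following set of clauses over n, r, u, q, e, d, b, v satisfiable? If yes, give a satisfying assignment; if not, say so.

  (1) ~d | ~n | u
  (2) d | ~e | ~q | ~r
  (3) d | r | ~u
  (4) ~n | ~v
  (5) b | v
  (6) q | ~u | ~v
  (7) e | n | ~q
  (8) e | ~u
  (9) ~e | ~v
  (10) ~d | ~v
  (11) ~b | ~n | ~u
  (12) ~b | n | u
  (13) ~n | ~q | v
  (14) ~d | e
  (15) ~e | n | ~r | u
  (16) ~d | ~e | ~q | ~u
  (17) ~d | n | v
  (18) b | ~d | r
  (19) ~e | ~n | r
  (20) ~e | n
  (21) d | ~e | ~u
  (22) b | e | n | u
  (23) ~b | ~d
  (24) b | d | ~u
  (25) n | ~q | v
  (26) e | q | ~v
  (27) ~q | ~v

n: True, r: True, u: False, q: False, e: False, d: False, b: True, v: False

Try n = False:
  (~e | n) forces e = False.
  (e | n | ~q) forces q = False.
  (e | ~u) forces u = False.
  (~b | n | u) forces b = False.
  clause (b | e | n | u) is falsified — backtrack.
So n = True.
  then (~n | ~v) forces v = False.
  then (b | v) forces b = True.
  then (~b | ~n | ~u) forces u = False.
  then (~n | ~q | v) forces q = False.
  then (~b | ~d) forces d = False.
Set r = True.
Set e = False.
All clauses satisfied.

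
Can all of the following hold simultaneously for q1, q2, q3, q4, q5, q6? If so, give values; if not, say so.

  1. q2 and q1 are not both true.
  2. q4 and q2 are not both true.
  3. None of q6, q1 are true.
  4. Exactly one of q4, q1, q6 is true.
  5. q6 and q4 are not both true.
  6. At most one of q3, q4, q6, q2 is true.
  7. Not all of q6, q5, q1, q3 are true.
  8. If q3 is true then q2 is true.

q1=F, q2=F, q3=F, q4=T, q5=T, q6=F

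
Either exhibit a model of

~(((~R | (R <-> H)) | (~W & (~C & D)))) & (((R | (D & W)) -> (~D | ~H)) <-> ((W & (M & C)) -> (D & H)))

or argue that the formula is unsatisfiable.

W = True, C = False, M = True, D = True, R = True, H = False

  ~(((~R | (R <-> H)) | (~W & (~C & D)))) = True
    (~R | (R <-> H)) | (~W & (~C & D)) = False
      ~R | (R <-> H) = False
        ~R = False
        R <-> H = False
      ~W & (~C & D) = False
        ~W = False
        ~C & D = True
          ~C = True
  ((R | (D & W)) -> (~D | ~H)) <-> ((W & (M & C)) -> (D & H)) = True
    (R | (D & W)) -> (~D | ~H) = True
      R | (D & W) = True
        D & W = True
      ~D | ~H = True
        ~D = False
        ~H = True
    (W & (M & C)) -> (D & H) = True
      W & (M & C) = False
        M & C = False
      D & H = False
Both conjuncts True, so the formula holds.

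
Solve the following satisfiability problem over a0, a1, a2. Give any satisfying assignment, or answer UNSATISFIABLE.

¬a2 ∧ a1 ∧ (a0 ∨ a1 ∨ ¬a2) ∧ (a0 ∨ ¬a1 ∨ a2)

a0: True, a1: True, a2: False

Unit clause (¬a2) forces a2 = False.
Unit clause (a1) forces a1 = True.
In (a0 ∨ ¬a1 ∨ a2) only a0 is left, so a0 = True.
All clauses satisfied.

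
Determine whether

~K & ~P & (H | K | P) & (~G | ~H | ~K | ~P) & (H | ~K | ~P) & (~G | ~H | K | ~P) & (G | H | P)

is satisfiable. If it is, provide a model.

K=F, P=F, H=T, G=T

Unit clause (~K) forces K = False.
Unit clause (~P) forces P = False.
In (H | K | P) only H is left, so H = True.
Set G = True.
All clauses satisfied.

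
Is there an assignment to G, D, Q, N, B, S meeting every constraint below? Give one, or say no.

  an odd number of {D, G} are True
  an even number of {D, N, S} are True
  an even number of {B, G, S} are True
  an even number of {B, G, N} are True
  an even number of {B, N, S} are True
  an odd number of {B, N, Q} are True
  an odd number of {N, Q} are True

G: True; D: False; Q: False; N: True; B: False; S: True

{D, G}: 1 true → odd ✓
{D, N, S}: 2 true → even ✓
{B, G, S}: 2 true → even ✓
{B, G, N}: 2 true → even ✓
{B, N, S}: 2 true → even ✓
{B, N, Q}: 1 true → odd ✓
{N, Q}: 1 true → odd ✓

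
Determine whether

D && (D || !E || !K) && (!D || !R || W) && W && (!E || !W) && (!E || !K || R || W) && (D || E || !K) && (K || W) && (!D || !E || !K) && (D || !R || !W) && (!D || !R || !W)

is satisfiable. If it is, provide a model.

R = False, E = False, W = True, D = True, K = True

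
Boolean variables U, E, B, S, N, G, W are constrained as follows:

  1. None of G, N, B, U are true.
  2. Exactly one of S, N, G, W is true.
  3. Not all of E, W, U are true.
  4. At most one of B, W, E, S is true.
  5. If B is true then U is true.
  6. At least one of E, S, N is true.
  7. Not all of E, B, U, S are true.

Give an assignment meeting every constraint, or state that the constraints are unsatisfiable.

U: False; E: False; B: False; S: True; N: False; G: False; W: False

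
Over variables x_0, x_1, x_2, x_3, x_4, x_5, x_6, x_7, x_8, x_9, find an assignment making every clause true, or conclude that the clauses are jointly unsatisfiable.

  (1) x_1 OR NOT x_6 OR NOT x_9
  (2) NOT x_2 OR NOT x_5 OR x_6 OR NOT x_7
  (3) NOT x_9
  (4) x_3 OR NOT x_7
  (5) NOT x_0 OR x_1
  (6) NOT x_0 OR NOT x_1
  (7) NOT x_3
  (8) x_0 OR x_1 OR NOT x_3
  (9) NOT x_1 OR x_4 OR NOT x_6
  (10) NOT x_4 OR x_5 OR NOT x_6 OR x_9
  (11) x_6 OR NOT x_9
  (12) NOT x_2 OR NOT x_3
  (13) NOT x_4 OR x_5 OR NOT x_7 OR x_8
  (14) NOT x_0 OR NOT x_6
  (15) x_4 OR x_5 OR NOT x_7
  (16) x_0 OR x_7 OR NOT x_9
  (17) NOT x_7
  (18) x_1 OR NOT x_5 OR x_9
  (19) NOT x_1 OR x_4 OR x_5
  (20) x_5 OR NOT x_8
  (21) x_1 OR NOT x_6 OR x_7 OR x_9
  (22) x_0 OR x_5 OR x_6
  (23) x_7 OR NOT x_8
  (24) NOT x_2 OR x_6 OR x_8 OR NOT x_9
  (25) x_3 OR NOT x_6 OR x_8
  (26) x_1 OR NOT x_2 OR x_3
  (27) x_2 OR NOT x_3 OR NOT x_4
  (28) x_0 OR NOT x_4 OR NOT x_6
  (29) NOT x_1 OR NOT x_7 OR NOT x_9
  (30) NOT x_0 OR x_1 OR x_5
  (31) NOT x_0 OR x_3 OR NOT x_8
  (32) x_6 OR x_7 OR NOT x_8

Unit clause (NOT x_9) forces x_9 = False.
Unit clause (NOT x_3) forces x_3 = False.
Unit clause (NOT x_7) forces x_7 = False.
In (x_7 OR NOT x_8) only NOT x_8 is left, so x_8 = False.
In (x_3 OR NOT x_6 OR x_8) only NOT x_6 is left, so x_6 = False.
Try x_0 = True:
  (NOT x_0 OR x_1) forces x_1 = True.
  clause (NOT x_0 OR NOT x_1) is falsified — backtrack.
So x_0 = False.
  then (x_0 OR x_5 OR x_6) forces x_5 = True.
  then (x_1 OR NOT x_5 OR x_9) forces x_1 = True.
Set x_2 = False.
Set x_4 = True.
All clauses satisfied.

x_0 = False; x_1 = True; x_2 = False; x_3 = False; x_4 = True; x_5 = True; x_6 = False; x_7 = False; x_8 = False; x_9 = False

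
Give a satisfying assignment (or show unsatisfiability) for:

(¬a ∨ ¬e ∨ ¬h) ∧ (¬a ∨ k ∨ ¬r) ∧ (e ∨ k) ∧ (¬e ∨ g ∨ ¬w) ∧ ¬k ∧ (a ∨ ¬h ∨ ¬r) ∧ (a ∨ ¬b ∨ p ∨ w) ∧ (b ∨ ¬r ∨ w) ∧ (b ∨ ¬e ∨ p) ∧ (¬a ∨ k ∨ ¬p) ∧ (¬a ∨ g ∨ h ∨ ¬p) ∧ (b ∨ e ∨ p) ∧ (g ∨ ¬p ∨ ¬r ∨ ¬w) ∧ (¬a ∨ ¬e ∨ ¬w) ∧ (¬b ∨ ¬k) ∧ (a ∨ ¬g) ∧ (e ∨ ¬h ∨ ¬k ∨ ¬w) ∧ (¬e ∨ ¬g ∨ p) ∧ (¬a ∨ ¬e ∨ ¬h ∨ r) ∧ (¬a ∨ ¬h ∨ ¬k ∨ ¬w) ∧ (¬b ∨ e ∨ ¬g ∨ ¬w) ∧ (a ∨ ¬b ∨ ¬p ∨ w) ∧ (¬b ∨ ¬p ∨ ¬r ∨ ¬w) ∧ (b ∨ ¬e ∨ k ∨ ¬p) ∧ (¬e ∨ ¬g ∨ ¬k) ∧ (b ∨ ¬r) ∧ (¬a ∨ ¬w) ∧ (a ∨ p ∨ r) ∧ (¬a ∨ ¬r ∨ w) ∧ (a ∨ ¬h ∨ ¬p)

Unit clause (¬k) forces k = False.
In (e ∨ k) only e is left, so e = True.
Set w = False.
Try h = True:
  (¬a ∨ ¬e ∨ ¬h) forces a = False.
  (a ∨ ¬h ∨ ¬r) forces r = False.
  (a ∨ ¬g) forces g = False.
  (a ∨ p ∨ r) forces p = True.
  clause (a ∨ ¬h ∨ ¬p) is falsified — backtrack.
So h = False.
Set a = True.
  then (¬a ∨ k ∨ ¬r) forces r = False.
  then (¬a ∨ k ∨ ¬p) forces p = False.
  then (¬e ∨ ¬g ∨ p) forces g = False.
  then (b ∨ ¬e ∨ p) forces b = True.
All clauses satisfied.

w = False, h = False, a = True, e = True, r = False, k = False, b = True, p = False, g = False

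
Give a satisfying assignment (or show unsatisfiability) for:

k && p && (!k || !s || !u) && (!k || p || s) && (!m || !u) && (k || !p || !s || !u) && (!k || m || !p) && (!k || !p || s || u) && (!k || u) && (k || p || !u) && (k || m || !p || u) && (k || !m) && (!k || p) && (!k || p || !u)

The formula is unsatisfiable.

Case k = True:
  (p) forces p = True.
  (!k || m || !p) forces m = True.
  (!m || !u) forces u = False.
  Clause (!k || u) is falsified — contradiction.
Case k = False:
  Clause (k) is falsified — contradiction.
Both cases fail, so the formula is unsatisfiable.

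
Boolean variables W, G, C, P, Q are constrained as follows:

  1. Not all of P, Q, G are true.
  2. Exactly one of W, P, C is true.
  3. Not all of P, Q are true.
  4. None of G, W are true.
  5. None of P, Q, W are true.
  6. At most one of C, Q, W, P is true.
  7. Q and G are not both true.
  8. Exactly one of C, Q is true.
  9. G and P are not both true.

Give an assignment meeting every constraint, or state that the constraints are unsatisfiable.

W = False, G = False, C = True, P = False, Q = False

  (1) {P, Q, G}: 0/3 true — not all ✓
  (2) {W, P, C}: 1 true — exactly one ✓
  (3) {P, Q}: 0/2 true — not all ✓
  (4) {G, W}: 0 true — none ✓
  (5) {P, Q, W}: 0 true — none ✓
  (6) {C, Q, W, P}: 1 true — at most one ✓
  (7) Q=F, G=F — not both ✓
  (8) {C, Q}: 1 true — exactly one ✓
  (9) G=F, P=F — not both ✓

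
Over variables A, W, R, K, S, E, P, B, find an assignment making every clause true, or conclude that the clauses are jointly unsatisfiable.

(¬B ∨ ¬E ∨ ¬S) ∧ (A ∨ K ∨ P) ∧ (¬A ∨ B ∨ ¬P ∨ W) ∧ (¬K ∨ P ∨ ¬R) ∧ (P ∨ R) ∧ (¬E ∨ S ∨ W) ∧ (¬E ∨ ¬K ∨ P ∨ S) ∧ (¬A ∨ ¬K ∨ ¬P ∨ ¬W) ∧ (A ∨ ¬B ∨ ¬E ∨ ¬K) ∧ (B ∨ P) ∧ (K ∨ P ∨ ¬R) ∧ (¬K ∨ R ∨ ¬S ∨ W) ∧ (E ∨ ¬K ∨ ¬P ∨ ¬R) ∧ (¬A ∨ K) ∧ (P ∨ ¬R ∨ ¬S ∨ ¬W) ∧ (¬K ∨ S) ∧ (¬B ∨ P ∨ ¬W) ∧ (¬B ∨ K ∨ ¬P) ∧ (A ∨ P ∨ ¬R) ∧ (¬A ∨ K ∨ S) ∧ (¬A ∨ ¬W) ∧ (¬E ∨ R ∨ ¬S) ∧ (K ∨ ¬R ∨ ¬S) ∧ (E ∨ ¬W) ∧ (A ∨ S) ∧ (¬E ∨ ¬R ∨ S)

A: False; W: False; R: False; K: False; S: True; E: False; P: True; B: False

Set A = False.
  then (A ∨ S) forces S = True.
Set W = False.
Set R = False.
  then (P ∨ R) forces P = True.
  then (¬K ∨ R ∨ ¬S ∨ W) forces K = False.
  then (¬B ∨ K ∨ ¬P) forces B = False.
  then (¬E ∨ R ∨ ¬S) forces E = False.
All clauses satisfied.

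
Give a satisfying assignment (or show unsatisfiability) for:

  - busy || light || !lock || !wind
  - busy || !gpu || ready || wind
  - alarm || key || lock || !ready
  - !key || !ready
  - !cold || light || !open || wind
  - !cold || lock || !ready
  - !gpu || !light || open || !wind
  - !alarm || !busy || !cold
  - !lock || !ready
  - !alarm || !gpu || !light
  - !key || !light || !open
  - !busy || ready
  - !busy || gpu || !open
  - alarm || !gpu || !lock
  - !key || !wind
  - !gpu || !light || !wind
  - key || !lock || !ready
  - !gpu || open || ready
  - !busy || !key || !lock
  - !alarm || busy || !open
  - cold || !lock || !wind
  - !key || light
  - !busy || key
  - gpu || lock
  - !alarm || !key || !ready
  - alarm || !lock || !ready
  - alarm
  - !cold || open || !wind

Unit clause (alarm) forces alarm = True.
Set gpu = False.
  then (gpu || lock) forces lock = True.
  then (!lock || !ready) forces ready = False.
  then (!busy || ready) forces busy = False.
  then (!alarm || busy || !open) forces open = False.
Set light = True.
Set cold = True.
  then (!cold || open || !wind) forces wind = False.
Set key = False.
All clauses satisfied.

gpu=F; light=T; ready=F; cold=T; open=F; lock=T; busy=F; wind=F; key=F; alarm=T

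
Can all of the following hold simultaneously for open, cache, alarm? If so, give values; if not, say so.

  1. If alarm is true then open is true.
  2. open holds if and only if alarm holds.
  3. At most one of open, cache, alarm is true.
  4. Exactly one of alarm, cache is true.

open = False, cache = True, alarm = False

  (1) alarm=F ⇒ open: vacuous ✓
  (2) open=F, alarm=F — same ✓
  (3) {open, cache, alarm}: 1 true — at most one ✓
  (4) {alarm, cache}: 1 true — exactly one ✓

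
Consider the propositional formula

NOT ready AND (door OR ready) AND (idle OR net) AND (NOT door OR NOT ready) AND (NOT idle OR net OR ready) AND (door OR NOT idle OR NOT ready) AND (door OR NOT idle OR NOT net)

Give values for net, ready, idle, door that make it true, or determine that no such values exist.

net = True, ready = False, idle = True, door = True

Unit clause (NOT ready) forces ready = False.
In (door OR ready) only door is left, so door = True.
Try net = False:
  (idle OR net) forces idle = True.
  clause (NOT idle OR net OR ready) is falsified — backtrack.
So net = True.
Set idle = True.
All clauses satisfied.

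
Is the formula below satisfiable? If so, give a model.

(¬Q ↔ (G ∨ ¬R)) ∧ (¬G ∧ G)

Unsatisfiable — no assignment works.

Case G = True: the conjunct ¬G is False.
Case G = False: the conjunct G is False.
Both cases fail — unsatisfiable.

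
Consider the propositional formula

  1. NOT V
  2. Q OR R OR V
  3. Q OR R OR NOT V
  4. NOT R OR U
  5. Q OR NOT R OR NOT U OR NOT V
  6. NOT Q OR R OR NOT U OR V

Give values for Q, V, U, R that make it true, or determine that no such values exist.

Q = False; V = False; U = True; R = True

Unit clause (NOT V) forces V = False.
Set Q = False.
  then (Q OR R OR V) forces R = True.
  then (NOT R OR U) forces U = True.
Check each clause:
  (NOT V): NOT V holds.
  (Q OR R OR V): R holds.
  (Q OR R OR NOT V): R holds.
  (NOT R OR U): U holds.
  (Q OR NOT R OR NOT U OR NOT V): NOT V holds.
  (NOT Q OR R OR NOT U OR V): NOT Q holds.
All clauses satisfied.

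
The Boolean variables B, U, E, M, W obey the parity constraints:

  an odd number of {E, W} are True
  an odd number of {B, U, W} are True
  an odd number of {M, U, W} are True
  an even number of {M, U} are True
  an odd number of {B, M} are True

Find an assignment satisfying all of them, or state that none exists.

Unsatisfiable — no assignment works.

Adding constraints 2, 3, 5 mod 2: every variable appears an even number of times on the left, so the left side is 0.
But the right sides sum to 1 (mod 2). 0 ≠ 1 — the system is inconsistent.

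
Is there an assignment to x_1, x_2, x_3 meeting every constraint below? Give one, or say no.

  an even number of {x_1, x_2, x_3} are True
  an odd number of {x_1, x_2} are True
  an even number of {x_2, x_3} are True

x_1 = False, x_2 = True, x_3 = True

{x_1, x_2, x_3}: 2 true → even ✓
{x_1, x_2}: 1 true → odd ✓
{x_2, x_3}: 2 true → even ✓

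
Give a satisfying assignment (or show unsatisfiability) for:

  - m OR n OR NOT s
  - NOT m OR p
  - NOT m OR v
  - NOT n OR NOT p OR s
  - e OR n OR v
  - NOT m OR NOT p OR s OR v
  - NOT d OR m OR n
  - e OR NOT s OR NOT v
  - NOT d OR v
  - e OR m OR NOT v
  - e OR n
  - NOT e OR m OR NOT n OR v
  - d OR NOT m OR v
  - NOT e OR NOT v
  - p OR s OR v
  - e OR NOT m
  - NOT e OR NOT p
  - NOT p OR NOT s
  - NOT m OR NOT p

p: False, s: True, m: False, d: False, e: False, n: True, v: False

Try p = True:
  (NOT e OR NOT p) forces e = False.
  (e OR n) forces n = True.
  (NOT n OR NOT p OR s) forces s = True.
  clause (NOT p OR NOT s) is falsified — backtrack.
So p = False.
  then (NOT m OR p) forces m = False.
Try s = False:
  (p OR s OR v) forces v = True.
  (e OR m OR NOT v) forces e = True.
  clause (NOT e OR NOT v) is falsified — backtrack.
So s = True.
  then (m OR n OR NOT s) forces n = True.
Set d = False.
Set e = False.
  then (e OR NOT s OR NOT v) forces v = False.
All clauses satisfied.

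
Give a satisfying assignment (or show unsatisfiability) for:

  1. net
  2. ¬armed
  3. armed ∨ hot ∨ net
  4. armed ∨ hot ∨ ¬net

hot=T; armed=F; net=T

Unit clause (net) forces net = True.
Unit clause (¬armed) forces armed = False.
In (armed ∨ hot ∨ ¬net) only hot is left, so hot = True.
Check each clause:
  (net): net holds.
  (¬armed): ¬armed holds.
  (armed ∨ hot ∨ net): hot holds.
  (armed ∨ hot ∨ ¬net): hot holds.
All clauses satisfied.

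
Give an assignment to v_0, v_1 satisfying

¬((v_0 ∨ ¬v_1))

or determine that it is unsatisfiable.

v_0=F; v_1=T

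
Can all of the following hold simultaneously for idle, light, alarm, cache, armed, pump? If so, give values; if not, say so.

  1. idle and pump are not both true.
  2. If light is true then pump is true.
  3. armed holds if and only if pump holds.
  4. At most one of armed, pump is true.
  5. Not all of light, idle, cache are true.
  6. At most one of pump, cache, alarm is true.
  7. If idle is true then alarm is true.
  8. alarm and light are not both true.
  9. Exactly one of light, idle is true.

idle=T, light=F, alarm=T, cache=F, armed=F, pump=F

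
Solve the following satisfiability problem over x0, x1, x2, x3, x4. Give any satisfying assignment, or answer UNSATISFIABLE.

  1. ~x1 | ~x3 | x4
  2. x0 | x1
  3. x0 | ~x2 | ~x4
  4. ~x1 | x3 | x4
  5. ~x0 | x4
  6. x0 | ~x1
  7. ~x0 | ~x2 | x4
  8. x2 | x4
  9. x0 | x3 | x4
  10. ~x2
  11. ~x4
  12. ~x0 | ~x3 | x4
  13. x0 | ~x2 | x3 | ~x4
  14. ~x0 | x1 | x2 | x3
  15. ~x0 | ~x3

The formula is unsatisfiable.

Case x2 = True:
  Clause (~x2) is falsified — contradiction.
Case x2 = False:
  (x2 | x4) forces x4 = True.
  Clause (~x4) is falsified — contradiction.
Both cases fail, so the formula is unsatisfiable.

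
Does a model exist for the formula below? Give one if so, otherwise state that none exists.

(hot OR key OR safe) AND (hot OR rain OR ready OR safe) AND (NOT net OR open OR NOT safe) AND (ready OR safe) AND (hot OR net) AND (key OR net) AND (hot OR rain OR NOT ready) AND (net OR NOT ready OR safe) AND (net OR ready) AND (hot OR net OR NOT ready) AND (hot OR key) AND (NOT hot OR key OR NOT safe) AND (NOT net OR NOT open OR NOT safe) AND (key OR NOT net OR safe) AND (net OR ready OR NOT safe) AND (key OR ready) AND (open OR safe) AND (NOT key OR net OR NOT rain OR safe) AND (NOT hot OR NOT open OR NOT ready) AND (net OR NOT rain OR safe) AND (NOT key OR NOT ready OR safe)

open = False, net = False, key = True, ready = True, hot = True, rain = False, safe = True

Set open = False.
  then (open OR safe) forces safe = True.
  then (NOT net OR open OR NOT safe) forces net = False.
  then (hot OR net) forces hot = True.
  then (key OR net) forces key = True.
  then (net OR ready) forces ready = True.
Set rain = False.
All clauses satisfied.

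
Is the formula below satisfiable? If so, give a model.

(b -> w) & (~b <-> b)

The conjunct ~b <-> b is unsatisfiable on its own:
  b=F: evaluates to False.
  b=T: evaluates to False.
So the whole conjunction is unsatisfiable.

Unsatisfiable — no assignment works.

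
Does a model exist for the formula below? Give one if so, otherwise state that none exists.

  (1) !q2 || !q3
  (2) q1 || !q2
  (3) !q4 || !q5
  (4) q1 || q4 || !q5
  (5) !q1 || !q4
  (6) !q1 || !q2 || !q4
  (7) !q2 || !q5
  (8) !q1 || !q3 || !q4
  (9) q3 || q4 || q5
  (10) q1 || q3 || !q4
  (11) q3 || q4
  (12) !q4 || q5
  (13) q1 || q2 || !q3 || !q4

Set q1 = False.
  then (q1 || !q2) forces q2 = False.
Try q3 = False:
  (q1 || q3 || !q4) forces q4 = False.
  clause (q3 || q4) is falsified — backtrack.
So q3 = True.
  then (q1 || q2 || !q3 || !q4) forces q4 = False.
  then (q1 || q4 || !q5) forces q5 = False.
All clauses satisfied.

q1=F, q2=F, q3=T, q4=F, q5=F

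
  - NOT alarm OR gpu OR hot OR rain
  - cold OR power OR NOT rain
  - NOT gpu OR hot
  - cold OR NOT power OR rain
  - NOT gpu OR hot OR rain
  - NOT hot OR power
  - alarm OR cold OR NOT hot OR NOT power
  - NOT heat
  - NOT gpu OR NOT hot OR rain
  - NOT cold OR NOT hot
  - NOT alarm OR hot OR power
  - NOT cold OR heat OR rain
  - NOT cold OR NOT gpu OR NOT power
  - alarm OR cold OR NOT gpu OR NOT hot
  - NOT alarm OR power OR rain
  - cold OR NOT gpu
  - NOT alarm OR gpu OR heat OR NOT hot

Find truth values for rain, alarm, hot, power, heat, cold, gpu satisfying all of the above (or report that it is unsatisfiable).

rain=T; alarm=T; hot=F; power=T; heat=F; cold=T; gpu=F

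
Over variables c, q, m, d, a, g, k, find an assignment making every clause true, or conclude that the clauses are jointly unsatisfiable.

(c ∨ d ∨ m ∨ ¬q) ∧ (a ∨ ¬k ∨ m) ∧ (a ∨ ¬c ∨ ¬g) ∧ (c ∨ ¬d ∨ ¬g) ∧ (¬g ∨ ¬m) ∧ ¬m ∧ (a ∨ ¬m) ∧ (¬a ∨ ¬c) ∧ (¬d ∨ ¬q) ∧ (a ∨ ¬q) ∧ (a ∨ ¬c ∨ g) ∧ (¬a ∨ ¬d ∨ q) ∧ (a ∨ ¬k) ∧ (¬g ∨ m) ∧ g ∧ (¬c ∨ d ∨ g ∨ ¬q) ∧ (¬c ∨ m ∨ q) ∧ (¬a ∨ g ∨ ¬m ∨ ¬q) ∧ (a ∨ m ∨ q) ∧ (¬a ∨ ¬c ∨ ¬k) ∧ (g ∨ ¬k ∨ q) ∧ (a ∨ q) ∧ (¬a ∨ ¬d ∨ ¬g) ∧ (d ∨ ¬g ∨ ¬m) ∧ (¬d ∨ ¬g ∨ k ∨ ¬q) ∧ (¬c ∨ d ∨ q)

The formula is unsatisfiable.

Case m = True:
  Clause (¬m) is falsified — contradiction.
Case m = False:
  (¬g ∨ m) forces g = False.
  Clause (g) is falsified — contradiction.
Both cases fail, so the formula is unsatisfiable.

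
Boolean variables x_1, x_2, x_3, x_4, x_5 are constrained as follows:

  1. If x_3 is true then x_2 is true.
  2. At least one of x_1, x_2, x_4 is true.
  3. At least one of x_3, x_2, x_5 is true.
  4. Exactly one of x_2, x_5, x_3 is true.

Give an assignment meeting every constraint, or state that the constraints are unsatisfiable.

x_1=T, x_2=F, x_3=F, x_4=F, x_5=T

  (1) x_3=F ⇒ x_2: vacuous ✓
  (2) {x_1, x_2, x_4}: 1 true — at least one ✓
  (3) {x_3, x_2, x_5}: 1 true — at least one ✓
  (4) {x_2, x_5, x_3}: 1 true — exactly one ✓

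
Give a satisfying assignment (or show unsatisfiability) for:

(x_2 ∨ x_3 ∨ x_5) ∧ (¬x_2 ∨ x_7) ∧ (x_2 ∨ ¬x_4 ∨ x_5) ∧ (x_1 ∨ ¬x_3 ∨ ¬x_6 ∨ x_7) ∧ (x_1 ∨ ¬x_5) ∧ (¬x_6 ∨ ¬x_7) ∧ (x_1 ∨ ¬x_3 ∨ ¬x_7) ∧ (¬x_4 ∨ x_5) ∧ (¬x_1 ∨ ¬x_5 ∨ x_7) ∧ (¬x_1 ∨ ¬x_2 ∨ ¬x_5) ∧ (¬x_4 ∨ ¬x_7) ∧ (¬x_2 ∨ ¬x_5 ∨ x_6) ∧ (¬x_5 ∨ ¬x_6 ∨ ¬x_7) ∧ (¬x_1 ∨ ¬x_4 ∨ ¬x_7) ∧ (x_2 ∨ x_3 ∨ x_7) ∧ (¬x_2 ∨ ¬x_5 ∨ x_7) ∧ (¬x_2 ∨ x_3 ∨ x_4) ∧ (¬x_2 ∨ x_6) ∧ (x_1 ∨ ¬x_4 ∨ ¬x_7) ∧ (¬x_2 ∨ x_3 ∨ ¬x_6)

x_1 = False, x_2 = False, x_3 = True, x_4 = False, x_5 = False, x_6 = False, x_7 = False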